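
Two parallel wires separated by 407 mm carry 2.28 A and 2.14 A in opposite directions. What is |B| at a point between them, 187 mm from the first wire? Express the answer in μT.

Each long wire gives B = μ₀I/(2πd). Distances are d₁ = 0.187 m and d₂ = 0.22 m.
B₁ = 2.44×10⁻⁶ T, B₂ = 1.95×10⁻⁶ T.
Between antiparallel currents both contributions point the same way, so they add. B = B₁ + B₂ = 2.44×10⁻⁶ + 1.95×10⁻⁶ = 4.38×10⁻⁶ T.

B ≈ 4.38 μT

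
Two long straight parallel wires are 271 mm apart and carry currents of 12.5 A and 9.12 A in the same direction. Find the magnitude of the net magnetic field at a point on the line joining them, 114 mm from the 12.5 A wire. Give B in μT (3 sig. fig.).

B ≈ 10.3 μT

Each long wire gives B = μ₀I/(2πd). Distances are d₁ = 0.114 m and d₂ = 0.157 m.
B₁ = 2.19×10⁻⁵ T, B₂ = 1.16×10⁻⁵ T.
Between parallel currents the two contributions point in opposite directions, so they subtract. B = |B₁ − B₂| = |2.19×10⁻⁵ − 1.16×10⁻⁵| = 1.03×10⁻⁵ T.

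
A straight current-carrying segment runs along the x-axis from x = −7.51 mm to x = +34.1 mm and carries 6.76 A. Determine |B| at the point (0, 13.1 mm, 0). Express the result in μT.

B ≈ 73.8 μT

For a finite straight segment, B = (μ₀I/4πd)(sinθ₁ + sinθ₂), where θ₁, θ₂ are the angles from the perpendicular to each end.
The perpendicular distance is d = 0.0131 m; the end-offsets along the wire are a = 0.00751 m and b = 0.0341 m.
sinθ₁ = 0.00751/√(0.00751²+0.0131²) = 0.4974; sinθ₂ = 0.0341/√(0.0341²+0.0131²) = 0.9335.
B = (4π×10⁻⁷ × 6.76) / (4π × 0.0131) × (0.4974 + 0.9335) = 7.38×10⁻⁵ T.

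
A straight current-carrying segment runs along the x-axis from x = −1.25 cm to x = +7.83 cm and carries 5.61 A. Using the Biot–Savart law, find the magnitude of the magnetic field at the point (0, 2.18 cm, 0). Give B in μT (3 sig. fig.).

For a finite straight segment, B = (μ₀I/4πd)(sinθ₁ + sinθ₂), where θ₁, θ₂ are the angles from the perpendicular to each end.
The perpendicular distance is d = 0.0218 m; the end-offsets along the wire are a = 0.0125 m and b = 0.0783 m.
sinθ₁ = 0.0125/√(0.0125²+0.0218²) = 0.4974; sinθ₂ = 0.0783/√(0.0783²+0.0218²) = 0.9634.
B = (4π×10⁻⁷ × 5.61) / (4π × 0.0218) × (0.4974 + 0.9634) = 3.76×10⁻⁵ T.

B ≈ 37.6 μT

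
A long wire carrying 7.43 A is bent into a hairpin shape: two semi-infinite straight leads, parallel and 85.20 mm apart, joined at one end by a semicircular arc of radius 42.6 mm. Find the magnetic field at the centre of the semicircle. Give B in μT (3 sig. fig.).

The semicircular arc contributes B_arc = μ₀I·π/(4πR) = μ₀I/(4R) = 5.48×10⁻⁵ T.
Each semi-infinite lead is at perpendicular distance R = 0.0426 m from the centre, with the perpendicular foot at its near end, so it contributes μ₀I/(4πR); both point the same way, together 3.49×10⁻⁵ T.
Arc and leads all point the same direction: B = 5.48×10⁻⁵ + 3.49×10⁻⁵ = 8.97×10⁻⁵ T.

B ≈ 89.7 μT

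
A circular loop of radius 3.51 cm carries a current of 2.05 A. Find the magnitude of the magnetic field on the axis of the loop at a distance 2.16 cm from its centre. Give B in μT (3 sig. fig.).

B ≈ 22.7 μT

On the axis of a circular loop, B = μ₀IR² / [2(R²+z²)^(3/2)].
R² + z² = (0.0351)² + (0.0216)² = 0.001699 m², and (R²+z²)^(3/2) = 7.00×10⁻⁵ m³.
B = (4π×10⁻⁷ × 2.05 × 0.001232) / (2 × 7.00×10⁻⁵) = 2.27×10⁻⁵ T.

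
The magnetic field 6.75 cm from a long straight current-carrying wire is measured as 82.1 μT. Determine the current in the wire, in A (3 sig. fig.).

I ≈ 27.7 A

For a long straight wire B = μ₀I/(2πd), so I = 2πdB/μ₀.
I = 2π × 0.0675 × 8.21×10⁻⁵ / (4π×10⁻⁷) = 27.7 A.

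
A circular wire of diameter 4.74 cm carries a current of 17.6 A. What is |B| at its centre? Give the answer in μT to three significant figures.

At the centre of a circular loop the Biot–Savart law gives B = μ₀I/(2R) (so R = 0.0237 m).
B = (4π×10⁻⁷ × 17.6) / (2 × 0.0237) = 4.67×10⁻⁴ T.

B ≈ 467 μT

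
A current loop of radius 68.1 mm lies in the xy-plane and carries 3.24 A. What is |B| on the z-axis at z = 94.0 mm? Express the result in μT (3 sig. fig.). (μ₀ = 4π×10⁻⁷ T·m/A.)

B ≈ 6.04 μT

On the axis of a circular loop, B = μ₀IR² / [2(R²+z²)^(3/2)].
R² + z² = (0.0681)² + (0.094)² = 0.01347 m², and (R²+z²)^(3/2) = 1.56×10⁻³ m³.
B = (4π×10⁻⁷ × 3.24 × 0.004638) / (2 × 1.56×10⁻³) = 6.04×10⁻⁶ T.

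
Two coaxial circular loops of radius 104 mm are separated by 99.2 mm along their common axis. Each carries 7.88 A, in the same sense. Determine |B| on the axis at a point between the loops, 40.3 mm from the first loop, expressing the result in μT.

B ≈ 70.0 μT

Each loop contributes B = μ₀IR²/[2(R²+z²)^(3/2)] on the axis, with z measured from that loop.
Loop 1 (z = 0.0403 m): B₁ = 3.86×10⁻⁵ T. Loop 2 (z = 0.0589 m): B₂ = 3.14×10⁻⁵ T.
The fields add: B = B₁ + B₂ = 7.00×10⁻⁵ T.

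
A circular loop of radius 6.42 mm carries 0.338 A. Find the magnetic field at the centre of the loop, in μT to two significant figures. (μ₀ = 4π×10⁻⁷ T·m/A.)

B ≈ 33 μT

At the centre of a circular loop the Biot–Savart law gives B = μ₀I/(2R).
B = (4π×10⁻⁷ × 0.338) / (2 × 0.00642) = 3.31×10⁻⁵ T.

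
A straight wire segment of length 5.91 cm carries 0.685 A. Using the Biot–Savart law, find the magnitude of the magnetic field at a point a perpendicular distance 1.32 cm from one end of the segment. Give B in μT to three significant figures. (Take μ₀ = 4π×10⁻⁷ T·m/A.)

B ≈ 5.06 μT

For a finite straight segment, B = (μ₀I/4πd)(sinθ₁ + sinθ₂), where θ₁, θ₂ are the angles from the perpendicular to each end.
The perpendicular foot is at one end, so the two end-offsets along the wire are 0 and L = 0.0591 m.
sinθ₁ = 0/√(0²+0.0132²) = 0.0000; sinθ₂ = 0.0591/√(0.0591²+0.0132²) = 0.9760.
B = (4π×10⁻⁷ × 0.685) / (4π × 0.0132) × (0.0000 + 0.9760) = 5.06×10⁻⁶ T.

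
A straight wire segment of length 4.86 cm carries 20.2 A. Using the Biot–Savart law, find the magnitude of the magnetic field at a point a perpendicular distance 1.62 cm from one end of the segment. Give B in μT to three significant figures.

For a finite straight segment, B = (μ₀I/4πd)(sinθ₁ + sinθ₂), where θ₁, θ₂ are the angles from the perpendicular to each end.
The perpendicular foot is at one end, so the two end-offsets along the wire are 0 and L = 0.0486 m.
sinθ₁ = 0/√(0²+0.0162²) = 0.0000; sinθ₂ = 0.0486/√(0.0486²+0.0162²) = 0.9487.
B = (4π×10⁻⁷ × 20.2) / (4π × 0.0162) × (0.0000 + 0.9487) = 1.18×10⁻⁴ T.

B ≈ 118 μT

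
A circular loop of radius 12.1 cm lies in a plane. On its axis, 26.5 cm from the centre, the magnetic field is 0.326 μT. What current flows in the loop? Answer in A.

I ≈ 0.876 A

On the axis of a loop, B = μ₀IR²/[2(R²+z²)^(3/2)], so I = 2B(R²+z²)^(3/2)/(μ₀R²).
R² + z² = 0.01464 + 0.07023 = 0.08487 m²; raised to 3/2 gives 2.47×10⁻² m³.
I = 2 × 3.26×10⁻⁷ × 2.47×10⁻² / (1.26×10⁻⁶ × 0.01464) = 0.876 A.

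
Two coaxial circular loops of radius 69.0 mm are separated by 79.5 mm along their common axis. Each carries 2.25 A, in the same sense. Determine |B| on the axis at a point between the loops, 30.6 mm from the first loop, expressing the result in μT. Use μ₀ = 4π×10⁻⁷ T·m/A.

Each loop contributes B = μ₀IR²/[2(R²+z²)^(3/2)] on the axis, with z measured from that loop.
Loop 1 (z = 0.0306 m): B₁ = 1.57×10⁻⁵ T. Loop 2 (z = 0.0489 m): B₂ = 1.11×10⁻⁵ T.
The fields add: B = B₁ + B₂ = 2.68×10⁻⁵ T.

B ≈ 26.8 μT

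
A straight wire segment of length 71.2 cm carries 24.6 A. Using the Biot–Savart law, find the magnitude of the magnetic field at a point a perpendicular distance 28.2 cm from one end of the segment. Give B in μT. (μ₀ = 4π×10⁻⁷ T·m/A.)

For a finite straight segment, B = (μ₀I/4πd)(sinθ₁ + sinθ₂), where θ₁, θ₂ are the angles from the perpendicular to each end.
The perpendicular foot is at one end, so the two end-offsets along the wire are 0 and L = 0.712 m.
sinθ₁ = 0/√(0²+0.282²) = 0.0000; sinθ₂ = 0.712/√(0.712²+0.282²) = 0.9297.
B = (4π×10⁻⁷ × 24.6) / (4π × 0.282) × (0.0000 + 0.9297) = 8.11×10⁻⁶ T.

B ≈ 8.11 μT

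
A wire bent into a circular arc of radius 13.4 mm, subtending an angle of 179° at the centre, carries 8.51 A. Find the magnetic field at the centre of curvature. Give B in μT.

The Biot–Savart field of a circular arc at its centre is B = μ₀Iφ/(4πR), with φ = 3.124 rad.
B = (4π×10⁻⁷ × 8.51 × 3.124) / (4π × 0.0134) = 1.98×10⁻⁴ T.

B ≈ 198 μT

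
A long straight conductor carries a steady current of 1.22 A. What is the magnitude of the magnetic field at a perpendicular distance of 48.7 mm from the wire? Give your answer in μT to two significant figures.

B ≈ 5.0 μT

For an infinitely long straight wire, B = μ₀I/(2πd).
B = (4π×10⁻⁷ × 1.22) / (2π × 0.0487) = 5.01×10⁻⁶ T.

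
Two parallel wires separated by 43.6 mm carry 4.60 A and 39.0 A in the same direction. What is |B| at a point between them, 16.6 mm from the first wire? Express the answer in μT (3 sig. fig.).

B ≈ 233 μT

Each long wire gives B = μ₀I/(2πd). Distances are d₁ = 0.0166 m and d₂ = 0.027 m.
B₁ = 5.54×10⁻⁵ T, B₂ = 2.89×10⁻⁴ T.
Between parallel currents the two contributions point in opposite directions, so they subtract. B = |B₁ − B₂| = |5.54×10⁻⁵ − 2.89×10⁻⁴| = 2.33×10⁻⁴ T.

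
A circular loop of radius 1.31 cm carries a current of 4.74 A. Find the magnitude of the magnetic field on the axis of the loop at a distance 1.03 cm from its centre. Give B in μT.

B ≈ 110 μT

On the axis of a circular loop, B = μ₀IR² / [2(R²+z²)^(3/2)].
R² + z² = (0.0131)² + (0.0103)² = 0.0002777 m², and (R²+z²)^(3/2) = 4.63×10⁻⁶ m³.
B = (4π×10⁻⁷ × 4.74 × 0.0001716) / (2 × 4.63×10⁻⁶) = 1.10×10⁻⁴ T.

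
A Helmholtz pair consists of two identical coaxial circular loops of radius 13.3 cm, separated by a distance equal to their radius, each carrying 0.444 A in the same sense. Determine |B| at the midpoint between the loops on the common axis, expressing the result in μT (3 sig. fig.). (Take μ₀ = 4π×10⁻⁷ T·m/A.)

Each loop contributes B = μ₀IR²/[2(R²+z²)^(3/2)] on the axis, with z measured from that loop.
Loop 1 (z = 0.0665 m): B₁ = 1.50×10⁻⁶ T. Loop 2 (z = 0.0665 m): B₂ = 1.50×10⁻⁶ T.
The fields add: B = B₁ + B₂ = 3.00×10⁻⁶ T.

B ≈ 3.00 μT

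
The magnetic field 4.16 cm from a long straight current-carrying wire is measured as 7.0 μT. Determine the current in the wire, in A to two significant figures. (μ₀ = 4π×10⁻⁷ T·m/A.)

I ≈ 1.5 A

For a long straight wire B = μ₀I/(2πd), so I = 2πdB/μ₀.
I = 2π × 0.0416 × 7.00×10⁻⁶ / (4π×10⁻⁷) = 1.46 A.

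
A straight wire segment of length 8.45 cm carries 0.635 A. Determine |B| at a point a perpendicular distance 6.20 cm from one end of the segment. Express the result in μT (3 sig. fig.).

B ≈ 0.826 μT

For a finite straight segment, B = (μ₀I/4πd)(sinθ₁ + sinθ₂), where θ₁, θ₂ are the angles from the perpendicular to each end.
The perpendicular foot is at one end, so the two end-offsets along the wire are 0 and L = 0.0845 m.
sinθ₁ = 0/√(0²+0.062²) = 0.0000; sinθ₂ = 0.0845/√(0.0845²+0.062²) = 0.8063.
B = (4π×10⁻⁷ × 0.635) / (4π × 0.062) × (0.0000 + 0.8063) = 8.26×10⁻⁷ T.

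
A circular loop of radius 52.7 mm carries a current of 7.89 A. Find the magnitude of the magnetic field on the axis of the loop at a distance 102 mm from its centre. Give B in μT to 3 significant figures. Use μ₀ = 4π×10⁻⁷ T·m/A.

On the axis of a circular loop, B = μ₀IR² / [2(R²+z²)^(3/2)].
R² + z² = (0.0527)² + (0.102)² = 0.01318 m², and (R²+z²)^(3/2) = 1.51×10⁻³ m³.
B = (4π×10⁻⁷ × 7.89 × 0.002777) / (2 × 1.51×10⁻³) = 9.10×10⁻⁶ T.

B ≈ 9.10 μT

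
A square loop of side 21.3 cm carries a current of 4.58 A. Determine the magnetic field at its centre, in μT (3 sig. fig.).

B ≈ 24.3 μT

Each side is a finite straight segment at perpendicular distance d = a/(2 tan(π/4)) = 0.1065 m from the centre, with end-angles ±π/4.
One side contributes B₁ = (μ₀I/4πd)·2 sin(π/4) = 6.08×10⁻⁶ T.
All 4 sides add in the same direction: B = 4 × 6.08×10⁻⁶ = 2.43×10⁻⁵ T.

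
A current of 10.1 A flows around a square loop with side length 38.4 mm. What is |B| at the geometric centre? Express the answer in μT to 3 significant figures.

Each side is a finite straight segment at perpendicular distance d = a/(2 tan(π/4)) = 0.0192 m from the centre, with end-angles ±π/4.
One side contributes B₁ = (μ₀I/4πd)·2 sin(π/4) = 7.44×10⁻⁵ T.
All 4 sides add in the same direction: B = 4 × 7.44×10⁻⁵ = 2.98×10⁻⁴ T.

B ≈ 298 μT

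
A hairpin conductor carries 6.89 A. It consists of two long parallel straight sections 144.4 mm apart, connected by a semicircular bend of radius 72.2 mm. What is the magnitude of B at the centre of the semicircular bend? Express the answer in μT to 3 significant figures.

The semicircular arc contributes B_arc = μ₀I·π/(4πR) = μ₀I/(4R) = 3.00×10⁻⁵ T.
Each semi-infinite lead is at perpendicular distance R = 0.0722 m from the centre, with the perpendicular foot at its near end, so it contributes μ₀I/(4πR); both point the same way, together 1.91×10⁻⁵ T.
Arc and leads all point the same direction: B = 3.00×10⁻⁵ + 1.91×10⁻⁵ = 4.91×10⁻⁵ T.

B ≈ 49.1 μT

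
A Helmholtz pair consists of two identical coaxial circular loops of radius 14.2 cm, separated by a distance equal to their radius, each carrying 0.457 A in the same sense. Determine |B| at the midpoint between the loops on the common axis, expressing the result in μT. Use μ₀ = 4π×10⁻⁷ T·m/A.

B ≈ 2.89 μT

Each loop contributes B = μ₀IR²/[2(R²+z²)^(3/2)] on the axis, with z measured from that loop.
Loop 1 (z = 0.071 m): B₁ = 1.45×10⁻⁶ T. Loop 2 (z = 0.071 m): B₂ = 1.45×10⁻⁶ T.
The fields add: B = B₁ + B₂ = 2.89×10⁻⁶ T.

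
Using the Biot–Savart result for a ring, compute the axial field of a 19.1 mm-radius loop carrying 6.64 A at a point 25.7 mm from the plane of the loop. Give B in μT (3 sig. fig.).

B ≈ 46.4 μT

On the axis of a circular loop, B = μ₀IR² / [2(R²+z²)^(3/2)].
R² + z² = (0.0191)² + (0.0257)² = 0.001025 m², and (R²+z²)^(3/2) = 3.28×10⁻⁵ m³.
B = (4π×10⁻⁷ × 6.64 × 0.0003648) / (2 × 3.28×10⁻⁵) = 4.64×10⁻⁵ T.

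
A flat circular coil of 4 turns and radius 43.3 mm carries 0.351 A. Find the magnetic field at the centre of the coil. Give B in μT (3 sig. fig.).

B ≈ 20.4 μT

For an N-turn flat coil, B = Nμ₀I/(2R) with R = 0.0433 m.
B = 4 × 5.09×10⁻⁶ T = 2.04×10⁻⁵ T.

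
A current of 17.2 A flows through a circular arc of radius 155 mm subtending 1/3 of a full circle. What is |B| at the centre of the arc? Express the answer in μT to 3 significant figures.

The Biot–Savart field of a circular arc at its centre is B = μ₀Iφ/(4πR), with φ = 2.094 rad.
B = (4π×10⁻⁷ × 17.2 × 2.094) / (4π × 0.155) = 2.32×10⁻⁵ T.

B ≈ 23.2 μT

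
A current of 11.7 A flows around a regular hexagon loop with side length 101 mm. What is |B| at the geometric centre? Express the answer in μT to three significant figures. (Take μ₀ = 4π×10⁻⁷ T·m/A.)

B ≈ 80.3 μT

Each side is a finite straight segment at perpendicular distance d = a/(2 tan(π/6)) = 0.08747 m from the centre, with end-angles ±π/6.
One side contributes B₁ = (μ₀I/4πd)·2 sin(π/6) = 1.34×10⁻⁵ T.
All 6 sides add in the same direction: B = 6 × 1.34×10⁻⁵ = 8.03×10⁻⁵ T.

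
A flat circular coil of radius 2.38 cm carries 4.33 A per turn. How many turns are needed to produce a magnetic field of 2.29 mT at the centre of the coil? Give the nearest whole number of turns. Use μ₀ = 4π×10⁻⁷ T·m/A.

For an N-turn coil, B = Nμ₀I/(2R). A single turn gives B₁ = 1.14×10⁻⁴ T with R = 0.0238 m.
N = B/B₁ = 2.29×10⁻³ / 1.14×10⁻⁴ = 20.03.

N = 20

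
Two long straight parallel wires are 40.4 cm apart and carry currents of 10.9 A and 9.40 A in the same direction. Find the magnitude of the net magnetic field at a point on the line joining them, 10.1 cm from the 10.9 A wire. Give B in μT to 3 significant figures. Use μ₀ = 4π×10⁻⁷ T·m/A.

B ≈ 15.4 μT

Each long wire gives B = μ₀I/(2πd). Distances are d₁ = 0.101 m and d₂ = 0.303 m.
B₁ = 2.16×10⁻⁵ T, B₂ = 6.20×10⁻⁶ T.
Between parallel currents the two contributions point in opposite directions, so they subtract. B = |B₁ − B₂| = |2.16×10⁻⁵ − 6.20×10⁻⁶| = 1.54×10⁻⁵ T.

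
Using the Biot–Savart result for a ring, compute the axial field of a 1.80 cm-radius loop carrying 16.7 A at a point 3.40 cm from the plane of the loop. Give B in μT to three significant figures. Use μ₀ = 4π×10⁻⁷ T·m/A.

On the axis of a circular loop, B = μ₀IR² / [2(R²+z²)^(3/2)].
R² + z² = (0.018)² + (0.034)² = 0.00148 m², and (R²+z²)^(3/2) = 5.69×10⁻⁵ m³.
B = (4π×10⁻⁷ × 16.7 × 0.000324) / (2 × 5.69×10⁻⁵) = 5.97×10⁻⁵ T.

B ≈ 59.7 μT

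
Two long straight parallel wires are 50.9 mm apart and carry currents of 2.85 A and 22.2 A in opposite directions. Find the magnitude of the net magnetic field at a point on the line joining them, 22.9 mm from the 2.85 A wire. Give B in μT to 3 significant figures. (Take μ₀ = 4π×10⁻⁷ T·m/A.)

Each long wire gives B = μ₀I/(2πd). Distances are d₁ = 0.0229 m and d₂ = 0.028 m.
B₁ = 2.49×10⁻⁵ T, B₂ = 1.59×10⁻⁴ T.
Between antiparallel currents both contributions point the same way, so they add. B = B₁ + B₂ = 2.49×10⁻⁵ + 1.59×10⁻⁴ = 1.83×10⁻⁴ T.

B ≈ 183 μT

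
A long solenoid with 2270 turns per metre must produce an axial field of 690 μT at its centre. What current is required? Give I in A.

I ≈ 0.242 A

Inside a long solenoid B = μ₀nI with n = 2270 m⁻¹, so I = B/(μ₀n).
I = 6.90×10⁻⁴ / (4π×10⁻⁷ × 2270) = 0.242 A.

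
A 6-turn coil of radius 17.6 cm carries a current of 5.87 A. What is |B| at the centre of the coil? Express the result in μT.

For an N-turn flat coil, B = Nμ₀I/(2R) with R = 0.176 m.
B = 6 × 2.10×10⁻⁵ T = 1.26×10⁻⁴ T.

B ≈ 126 μT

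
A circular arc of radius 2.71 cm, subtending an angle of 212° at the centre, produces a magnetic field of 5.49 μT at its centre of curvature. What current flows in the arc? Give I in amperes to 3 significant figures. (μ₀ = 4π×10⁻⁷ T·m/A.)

I ≈ 0.402 A

For a circular arc, B = μ₀Iφ/(4πR) with φ in radians; here φ = 3.7 rad.
So I = 4πRB/(μ₀φ) = 4π × 0.0271 × 5.49×10⁻⁶ / (4π×10⁻⁷ × 3.7) = 0.402 A.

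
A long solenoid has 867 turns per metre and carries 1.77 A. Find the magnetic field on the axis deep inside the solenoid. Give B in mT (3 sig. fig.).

Inside a long solenoid, B = μ₀nI with n = 867 turns/m.
B = 4π×10⁻⁷ × 867 × 1.77 = 1.93×10⁻³ T.

B ≈ 1.93 mT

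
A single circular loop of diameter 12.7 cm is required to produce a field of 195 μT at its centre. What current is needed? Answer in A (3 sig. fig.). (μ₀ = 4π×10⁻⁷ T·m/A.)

At the centre of a circular loop B = μ₀I/(2R), so I = 2RB/μ₀.
With R = 0.0635 m, I = 2 × 0.0635 × 1.95×10⁻⁴ / (4π×10⁻⁷) = 19.7 A.

I ≈ 19.7 A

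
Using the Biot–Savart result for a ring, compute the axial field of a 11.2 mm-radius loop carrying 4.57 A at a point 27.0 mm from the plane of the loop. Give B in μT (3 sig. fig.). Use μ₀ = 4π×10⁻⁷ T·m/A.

B ≈ 14.4 μT

On the axis of a circular loop, B = μ₀IR² / [2(R²+z²)^(3/2)].
R² + z² = (0.0112)² + (0.027)² = 0.0008544 m², and (R²+z²)^(3/2) = 2.50×10⁻⁵ m³.
B = (4π×10⁻⁷ × 4.57 × 0.0001254) / (2 × 2.50×10⁻⁵) = 1.44×10⁻⁵ T.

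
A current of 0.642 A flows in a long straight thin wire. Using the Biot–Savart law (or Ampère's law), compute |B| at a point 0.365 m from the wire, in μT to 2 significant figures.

B ≈ 0.35 μT

For an infinitely long straight wire, B = μ₀I/(2πd).
B = (4π×10⁻⁷ × 0.642) / (2π × 0.365) = 3.52×10⁻⁷ T.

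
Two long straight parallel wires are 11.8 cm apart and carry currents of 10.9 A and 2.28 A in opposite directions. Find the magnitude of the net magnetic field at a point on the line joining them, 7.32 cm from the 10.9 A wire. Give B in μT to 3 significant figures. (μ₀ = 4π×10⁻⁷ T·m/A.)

Each long wire gives B = μ₀I/(2πd). Distances are d₁ = 0.0732 m and d₂ = 0.0448 m.
B₁ = 2.98×10⁻⁵ T, B₂ = 1.02×10⁻⁵ T.
Between antiparallel currents both contributions point the same way, so they add. B = B₁ + B₂ = 2.98×10⁻⁵ + 1.02×10⁻⁵ = 4.00×10⁻⁵ T.

B ≈ 40.0 μT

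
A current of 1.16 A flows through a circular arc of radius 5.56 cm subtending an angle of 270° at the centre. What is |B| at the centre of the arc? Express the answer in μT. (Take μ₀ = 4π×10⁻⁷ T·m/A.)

B ≈ 9.83 μT

The Biot–Savart field of a circular arc at its centre is B = μ₀Iφ/(4πR), with φ = 4.712 rad.
B = (4π×10⁻⁷ × 1.16 × 4.712) / (4π × 0.0556) = 9.83×10⁻⁶ T.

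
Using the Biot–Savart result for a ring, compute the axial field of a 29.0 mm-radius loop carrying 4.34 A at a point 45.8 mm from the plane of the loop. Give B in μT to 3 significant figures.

On the axis of a circular loop, B = μ₀IR² / [2(R²+z²)^(3/2)].
R² + z² = (0.029)² + (0.0458)² = 0.002939 m², and (R²+z²)^(3/2) = 1.59×10⁻⁴ m³.
B = (4π×10⁻⁷ × 4.34 × 0.000841) / (2 × 1.59×10⁻⁴) = 1.44×10⁻⁵ T.

B ≈ 14.4 μT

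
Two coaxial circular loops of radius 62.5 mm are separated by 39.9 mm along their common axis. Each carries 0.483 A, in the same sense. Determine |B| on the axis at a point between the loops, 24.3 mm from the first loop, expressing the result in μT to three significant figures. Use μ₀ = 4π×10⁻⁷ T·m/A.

B ≈ 8.37 μT

Each loop contributes B = μ₀IR²/[2(R²+z²)^(3/2)] on the axis, with z measured from that loop.
Loop 1 (z = 0.0243 m): B₁ = 3.93×10⁻⁶ T. Loop 2 (z = 0.0156 m): B₂ = 4.43×10⁻⁶ T.
The fields add: B = B₁ + B₂ = 8.37×10⁻⁶ T.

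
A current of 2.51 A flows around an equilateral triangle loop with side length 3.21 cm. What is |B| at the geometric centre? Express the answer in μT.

Each side is a finite straight segment at perpendicular distance d = a/(2 tan(π/3)) = 0.009266 m from the centre, with end-angles ±π/3.
One side contributes B₁ = (μ₀I/4πd)·2 sin(π/3) = 4.69×10⁻⁵ T.
All 3 sides add in the same direction: B = 3 × 4.69×10⁻⁵ = 1.41×10⁻⁴ T.

B ≈ 141 μT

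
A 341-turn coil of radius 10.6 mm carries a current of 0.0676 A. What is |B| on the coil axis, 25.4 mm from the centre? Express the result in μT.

For an N-turn flat coil, B = Nμ₀IR²/[2(R²+z²)^(3/2)] with R = 0.0106 m, z = 0.0254 m.
B = 341 × 2.29×10⁻⁷ T = 7.81×10⁻⁵ T.

B ≈ 78.1 μT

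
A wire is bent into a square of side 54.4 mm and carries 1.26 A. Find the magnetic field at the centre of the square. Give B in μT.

Each side is a finite straight segment at perpendicular distance d = a/(2 tan(π/4)) = 0.0272 m from the centre, with end-angles ±π/4.
One side contributes B₁ = (μ₀I/4πd)·2 sin(π/4) = 6.55×10⁻⁶ T.
All 4 sides add in the same direction: B = 4 × 6.55×10⁻⁶ = 2.62×10⁻⁵ T.

B ≈ 26.2 μT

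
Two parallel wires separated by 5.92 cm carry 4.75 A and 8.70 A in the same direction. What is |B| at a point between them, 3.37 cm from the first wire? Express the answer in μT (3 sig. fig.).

B ≈ 40.0 μT

Each long wire gives B = μ₀I/(2πd). Distances are d₁ = 0.0337 m and d₂ = 0.0255 m.
B₁ = 2.82×10⁻⁵ T, B₂ = 6.82×10⁻⁵ T.
Between parallel currents the two contributions point in opposite directions, so they subtract. B = |B₁ − B₂| = |2.82×10⁻⁵ − 6.82×10⁻⁵| = 4.00×10⁻⁵ T.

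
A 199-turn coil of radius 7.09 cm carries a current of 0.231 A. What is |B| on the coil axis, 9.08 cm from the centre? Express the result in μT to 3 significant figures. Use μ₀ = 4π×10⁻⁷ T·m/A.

B ≈ 95.0 μT

For an N-turn flat coil, B = Nμ₀IR²/[2(R²+z²)^(3/2)] with R = 0.0709 m, z = 0.0908 m.
B = 199 × 4.77×10⁻⁷ T = 9.50×10⁻⁵ T.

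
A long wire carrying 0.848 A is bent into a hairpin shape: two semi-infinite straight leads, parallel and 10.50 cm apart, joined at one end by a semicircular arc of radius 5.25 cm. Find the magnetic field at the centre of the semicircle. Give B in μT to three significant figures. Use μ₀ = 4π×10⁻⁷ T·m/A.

The semicircular arc contributes B_arc = μ₀I·π/(4πR) = μ₀I/(4R) = 5.07×10⁻⁶ T.
Each semi-infinite lead is at perpendicular distance R = 0.0525 m from the centre, with the perpendicular foot at its near end, so it contributes μ₀I/(4πR); both point the same way, together 3.23×10⁻⁶ T.
Arc and leads all point the same direction: B = 5.07×10⁻⁶ + 3.23×10⁻⁶ = 8.30×10⁻⁶ T.

B ≈ 8.30 μT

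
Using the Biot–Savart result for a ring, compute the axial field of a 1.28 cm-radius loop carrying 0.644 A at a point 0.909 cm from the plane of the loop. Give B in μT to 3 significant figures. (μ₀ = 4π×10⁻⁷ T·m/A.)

B ≈ 17.1 μT

On the axis of a circular loop, B = μ₀IR² / [2(R²+z²)^(3/2)].
R² + z² = (0.0128)² + (0.00909)² = 0.0002465 m², and (R²+z²)^(3/2) = 3.87×10⁻⁶ m³.
B = (4π×10⁻⁷ × 0.644 × 0.0001638) / (2 × 3.87×10⁻⁶) = 1.71×10⁻⁵ T.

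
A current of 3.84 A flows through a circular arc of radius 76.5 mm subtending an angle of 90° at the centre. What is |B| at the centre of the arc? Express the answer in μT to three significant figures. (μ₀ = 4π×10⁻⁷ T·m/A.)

B ≈ 7.88 μT

The Biot–Savart field of a circular arc at its centre is B = μ₀Iφ/(4πR), with φ = 1.571 rad.
B = (4π×10⁻⁷ × 3.84 × 1.571) / (4π × 0.0765) = 7.88×10⁻⁶ T.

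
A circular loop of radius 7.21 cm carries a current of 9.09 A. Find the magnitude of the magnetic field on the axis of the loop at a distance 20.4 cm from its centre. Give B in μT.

On the axis of a circular loop, B = μ₀IR² / [2(R²+z²)^(3/2)].
R² + z² = (0.0721)² + (0.204)² = 0.04681 m², and (R²+z²)^(3/2) = 1.01×10⁻² m³.
B = (4π×10⁻⁷ × 9.09 × 0.005198) / (2 × 1.01×10⁻²) = 2.93×10⁻⁶ T.

B ≈ 2.93 μT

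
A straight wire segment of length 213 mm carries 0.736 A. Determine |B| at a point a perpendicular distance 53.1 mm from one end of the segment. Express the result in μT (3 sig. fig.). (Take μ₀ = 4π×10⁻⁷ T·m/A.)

For a finite straight segment, B = (μ₀I/4πd)(sinθ₁ + sinθ₂), where θ₁, θ₂ are the angles from the perpendicular to each end.
The perpendicular foot is at one end, so the two end-offsets along the wire are 0 and L = 0.213 m.
sinθ₁ = 0/√(0²+0.0531²) = 0.0000; sinθ₂ = 0.213/√(0.213²+0.0531²) = 0.9703.
B = (4π×10⁻⁷ × 0.736) / (4π × 0.0531) × (0.0000 + 0.9703) = 1.34×10⁻⁶ T.

B ≈ 1.34 μT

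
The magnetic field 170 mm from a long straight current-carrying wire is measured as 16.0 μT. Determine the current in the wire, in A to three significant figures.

I ≈ 13.6 A

For a long straight wire B = μ₀I/(2πd), so I = 2πdB/μ₀.
I = 2π × 0.17 × 1.60×10⁻⁵ / (4π×10⁻⁷) = 13.6 A.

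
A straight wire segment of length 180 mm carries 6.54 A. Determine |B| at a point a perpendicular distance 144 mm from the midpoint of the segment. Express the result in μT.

For a finite straight segment, B = (μ₀I/4πd)(sinθ₁ + sinθ₂), where θ₁, θ₂ are the angles from the perpendicular to each end.
The perpendicular from the point meets the wire at its midpoint, so each end is L/2 = 0.09 m away along the wire.
sinθ₁ = 0.09/√(0.09²+0.144²) = 0.5300; sinθ₂ = 0.09/√(0.09²+0.144²) = 0.5300.
B = (4π×10⁻⁷ × 6.54) / (4π × 0.144) × (0.5300 + 0.5300) = 4.81×10⁻⁶ T.

B ≈ 4.81 μT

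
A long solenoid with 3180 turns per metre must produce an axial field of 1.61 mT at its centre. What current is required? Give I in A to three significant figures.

Inside a long solenoid B = μ₀nI with n = 3180 m⁻¹, so I = B/(μ₀n).
I = 1.61×10⁻³ / (4π×10⁻⁷ × 3180) = 0.403 A.

I ≈ 0.403 A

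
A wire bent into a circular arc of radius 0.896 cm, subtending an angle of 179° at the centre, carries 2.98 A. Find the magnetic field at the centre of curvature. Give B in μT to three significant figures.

B ≈ 104 μT

The Biot–Savart field of a circular arc at its centre is B = μ₀Iφ/(4πR), with φ = 3.124 rad.
B = (4π×10⁻⁷ × 2.98 × 3.124) / (4π × 0.00896) = 1.04×10⁻⁴ T.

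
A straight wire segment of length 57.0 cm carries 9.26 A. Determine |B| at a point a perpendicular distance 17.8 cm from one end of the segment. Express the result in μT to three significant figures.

For a finite straight segment, B = (μ₀I/4πd)(sinθ₁ + sinθ₂), where θ₁, θ₂ are the angles from the perpendicular to each end.
The perpendicular foot is at one end, so the two end-offsets along the wire are 0 and L = 0.57 m.
sinθ₁ = 0/√(0²+0.178²) = 0.0000; sinθ₂ = 0.57/√(0.57²+0.178²) = 0.9545.
B = (4π×10⁻⁷ × 9.26) / (4π × 0.178) × (0.0000 + 0.9545) = 4.97×10⁻⁶ T.

B ≈ 4.97 μT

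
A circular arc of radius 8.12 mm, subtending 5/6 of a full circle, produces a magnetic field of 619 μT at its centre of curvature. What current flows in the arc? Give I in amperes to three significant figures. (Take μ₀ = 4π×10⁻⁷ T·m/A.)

I ≈ 9.60 A

For a circular arc, B = μ₀Iφ/(4πR) with φ in radians; here φ = 5.236 rad.
So I = 4πRB/(μ₀φ) = 4π × 0.00812 × 6.19×10⁻⁴ / (4π×10⁻⁷ × 5.236) = 9.60 A.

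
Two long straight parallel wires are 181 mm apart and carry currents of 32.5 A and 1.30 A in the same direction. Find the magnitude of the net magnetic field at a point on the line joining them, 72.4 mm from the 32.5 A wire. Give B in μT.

B ≈ 87.4 μT

Each long wire gives B = μ₀I/(2πd). Distances are d₁ = 0.0724 m and d₂ = 0.1086 m.
B₁ = 8.98×10⁻⁵ T, B₂ = 2.39×10⁻⁶ T.
Between parallel currents the two contributions point in opposite directions, so they subtract. B = |B₁ − B₂| = |8.98×10⁻⁵ − 2.39×10⁻⁶| = 8.74×10⁻⁵ T.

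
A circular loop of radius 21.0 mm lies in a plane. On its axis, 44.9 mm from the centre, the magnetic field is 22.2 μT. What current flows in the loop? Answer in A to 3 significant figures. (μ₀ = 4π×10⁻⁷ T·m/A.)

I ≈ 9.76 A

On the axis of a loop, B = μ₀IR²/[2(R²+z²)^(3/2)], so I = 2B(R²+z²)^(3/2)/(μ₀R²).
R² + z² = 0.000441 + 0.002016 = 0.002457 m²; raised to 3/2 gives 1.22×10⁻⁴ m³.
I = 2 × 2.22×10⁻⁵ × 1.22×10⁻⁴ / (1.26×10⁻⁶ × 0.000441) = 9.76 A.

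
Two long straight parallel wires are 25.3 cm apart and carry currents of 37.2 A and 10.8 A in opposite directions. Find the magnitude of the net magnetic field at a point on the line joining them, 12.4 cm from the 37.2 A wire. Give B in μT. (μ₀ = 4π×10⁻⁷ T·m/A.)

B ≈ 76.7 μT

Each long wire gives B = μ₀I/(2πd). Distances are d₁ = 0.124 m and d₂ = 0.129 m.
B₁ = 6.00×10⁻⁵ T, B₂ = 1.67×10⁻⁵ T.
Between antiparallel currents both contributions point the same way, so they add. B = B₁ + B₂ = 6.00×10⁻⁵ + 1.67×10⁻⁵ = 7.67×10⁻⁵ T.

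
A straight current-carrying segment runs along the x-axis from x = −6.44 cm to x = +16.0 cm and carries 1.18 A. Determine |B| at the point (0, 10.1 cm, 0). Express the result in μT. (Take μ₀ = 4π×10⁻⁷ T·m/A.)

For a finite straight segment, B = (μ₀I/4πd)(sinθ₁ + sinθ₂), where θ₁, θ₂ are the angles from the perpendicular to each end.
The perpendicular distance is d = 0.101 m; the end-offsets along the wire are a = 0.0644 m and b = 0.16 m.
sinθ₁ = 0.0644/√(0.0644²+0.101²) = 0.5376; sinθ₂ = 0.16/√(0.16²+0.101²) = 0.8456.
B = (4π×10⁻⁷ × 1.18) / (4π × 0.101) × (0.5376 + 0.8456) = 1.62×10⁻⁶ T.

B ≈ 1.62 μT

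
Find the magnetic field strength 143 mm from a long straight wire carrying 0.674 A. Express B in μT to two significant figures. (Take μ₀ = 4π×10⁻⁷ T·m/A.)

For an infinitely long straight wire, B = μ₀I/(2πd).
B = (4π×10⁻⁷ × 0.674) / (2π × 0.143) = 9.43×10⁻⁷ T.

B ≈ 0.94 μT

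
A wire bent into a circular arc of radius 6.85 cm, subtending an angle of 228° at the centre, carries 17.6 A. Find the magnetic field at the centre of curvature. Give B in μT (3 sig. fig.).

The Biot–Savart field of a circular arc at its centre is B = μ₀Iφ/(4πR), with φ = 3.979 rad.
B = (4π×10⁻⁷ × 17.6 × 3.979) / (4π × 0.0685) = 1.02×10⁻⁴ T.

B ≈ 102 μT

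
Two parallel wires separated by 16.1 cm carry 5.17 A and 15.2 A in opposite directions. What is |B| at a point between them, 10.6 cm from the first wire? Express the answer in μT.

Each long wire gives B = μ₀I/(2πd). Distances are d₁ = 0.106 m and d₂ = 0.055 m.
B₁ = 9.75×10⁻⁶ T, B₂ = 5.53×10⁻⁵ T.
Between antiparallel currents both contributions point the same way, so they add. B = B₁ + B₂ = 9.75×10⁻⁶ + 5.53×10⁻⁵ = 6.50×10⁻⁵ T.

B ≈ 65.0 μT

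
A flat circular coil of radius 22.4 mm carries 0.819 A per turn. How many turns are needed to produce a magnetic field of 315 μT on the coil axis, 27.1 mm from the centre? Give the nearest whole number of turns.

For an N-turn coil, B = Nμ₀IR²/[2(R²+z²)^(3/2)]. A single turn gives B₁ = 5.94×10⁻⁶ T with R = 0.0224 m, z = 0.0271 m.
N = B/B₁ = 3.15×10⁻⁴ / 5.94×10⁻⁶ = 53.02.

N = 53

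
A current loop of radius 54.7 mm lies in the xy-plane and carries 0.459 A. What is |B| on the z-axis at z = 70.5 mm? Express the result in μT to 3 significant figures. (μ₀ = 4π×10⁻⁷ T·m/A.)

On the axis of a circular loop, B = μ₀IR² / [2(R²+z²)^(3/2)].
R² + z² = (0.0547)² + (0.0705)² = 0.007962 m², and (R²+z²)^(3/2) = 7.10×10⁻⁴ m³.
B = (4π×10⁻⁷ × 0.459 × 0.002992) / (2 × 7.10×10⁻⁴) = 1.21×10⁻⁶ T.

B ≈ 1.21 μT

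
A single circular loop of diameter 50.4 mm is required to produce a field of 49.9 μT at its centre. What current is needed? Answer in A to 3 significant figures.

At the centre of a circular loop B = μ₀I/(2R), so I = 2RB/μ₀.
With R = 0.0252 m, I = 2 × 0.0252 × 4.99×10⁻⁵ / (4π×10⁻⁷) = 2.00 A.

I ≈ 2.00 A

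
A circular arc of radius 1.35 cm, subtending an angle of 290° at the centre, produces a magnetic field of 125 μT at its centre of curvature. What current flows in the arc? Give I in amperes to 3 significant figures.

I ≈ 3.33 A

For a circular arc, B = μ₀Iφ/(4πR) with φ in radians; here φ = 5.061 rad.
So I = 4πRB/(μ₀φ) = 4π × 0.0135 × 1.25×10⁻⁴ / (4π×10⁻⁷ × 5.061) = 3.33 A.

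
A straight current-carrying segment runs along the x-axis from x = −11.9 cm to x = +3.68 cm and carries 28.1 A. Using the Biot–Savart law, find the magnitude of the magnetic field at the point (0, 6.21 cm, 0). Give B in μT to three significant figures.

For a finite straight segment, B = (μ₀I/4πd)(sinθ₁ + sinθ₂), where θ₁, θ₂ are the angles from the perpendicular to each end.
The perpendicular distance is d = 0.0621 m; the end-offsets along the wire are a = 0.119 m and b = 0.0368 m.
sinθ₁ = 0.119/√(0.119²+0.0621²) = 0.8865; sinθ₂ = 0.0368/√(0.0368²+0.0621²) = 0.5098.
B = (4π×10⁻⁷ × 28.1) / (4π × 0.0621) × (0.8865 + 0.5098) = 6.32×10⁻⁵ T.

B ≈ 63.2 μT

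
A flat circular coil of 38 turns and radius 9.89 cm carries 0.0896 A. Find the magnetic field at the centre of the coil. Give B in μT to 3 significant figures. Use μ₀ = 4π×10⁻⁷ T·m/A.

For an N-turn flat coil, B = Nμ₀I/(2R) with R = 0.0989 m.
B = 38 × 5.69×10⁻⁷ T = 2.16×10⁻⁵ T.

B ≈ 21.6 μT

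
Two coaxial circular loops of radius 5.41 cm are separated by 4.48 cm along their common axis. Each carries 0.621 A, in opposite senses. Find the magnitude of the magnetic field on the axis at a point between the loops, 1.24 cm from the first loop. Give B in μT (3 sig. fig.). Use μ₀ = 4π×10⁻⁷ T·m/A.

B ≈ 2.13 μT

Each loop contributes B = μ₀IR²/[2(R²+z²)^(3/2)] on the axis, with z measured from that loop.
Loop 1 (z = 0.0124 m): B₁ = 6.68×10⁻⁶ T. Loop 2 (z = 0.0324 m): B₂ = 4.55×10⁻⁶ T.
The fields oppose: B = |B₁ − B₂| = 2.13×10⁻⁶ T.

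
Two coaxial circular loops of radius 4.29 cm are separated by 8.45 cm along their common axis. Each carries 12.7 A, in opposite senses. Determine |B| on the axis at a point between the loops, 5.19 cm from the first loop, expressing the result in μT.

B ≈ 45.8 μT

Each loop contributes B = μ₀IR²/[2(R²+z²)^(3/2)] on the axis, with z measured from that loop.
Loop 1 (z = 0.0519 m): B₁ = 4.81×10⁻⁵ T. Loop 2 (z = 0.0326 m): B₂ = 9.39×10⁻⁵ T.
The fields oppose: B = |B₁ − B₂| = 4.58×10⁻⁵ T.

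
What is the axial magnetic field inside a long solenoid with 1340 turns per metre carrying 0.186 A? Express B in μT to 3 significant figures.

Inside a long solenoid, B = μ₀nI with n = 1340 turns/m.
B = 4π×10⁻⁷ × 1340 × 0.186 = 3.13×10⁻⁴ T.

B ≈ 313 μT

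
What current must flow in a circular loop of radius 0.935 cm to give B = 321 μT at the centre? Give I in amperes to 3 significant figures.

At the centre of a circular loop B = μ₀I/(2R), so I = 2RB/μ₀.
With R = 0.00935 m, I = 2 × 0.00935 × 3.21×10⁻⁴ / (4π×10⁻⁷) = 4.78 A.

I ≈ 4.78 A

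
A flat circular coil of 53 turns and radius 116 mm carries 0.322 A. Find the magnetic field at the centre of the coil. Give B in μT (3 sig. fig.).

For an N-turn flat coil, B = Nμ₀I/(2R) with R = 0.116 m.
B = 53 × 1.74×10⁻⁶ T = 9.24×10⁻⁵ T.

B ≈ 92.4 μT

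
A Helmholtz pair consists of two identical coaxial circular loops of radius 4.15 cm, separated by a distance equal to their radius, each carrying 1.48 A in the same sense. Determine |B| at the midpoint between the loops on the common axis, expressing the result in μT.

Each loop contributes B = μ₀IR²/[2(R²+z²)^(3/2)] on the axis, with z measured from that loop.
Loop 1 (z = 0.02075 m): B₁ = 1.60×10⁻⁵ T. Loop 2 (z = 0.02075 m): B₂ = 1.60×10⁻⁵ T.
The fields add: B = B₁ + B₂ = 3.21×10⁻⁵ T.

B ≈ 32.1 μT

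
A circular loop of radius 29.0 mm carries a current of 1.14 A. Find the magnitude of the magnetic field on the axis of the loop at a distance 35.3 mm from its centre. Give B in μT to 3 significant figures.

On the axis of a circular loop, B = μ₀IR² / [2(R²+z²)^(3/2)].
R² + z² = (0.029)² + (0.0353)² = 0.002087 m², and (R²+z²)^(3/2) = 9.53×10⁻⁵ m³.
B = (4π×10⁻⁷ × 1.14 × 0.000841) / (2 × 9.53×10⁻⁵) = 6.32×10⁻⁶ T.

B ≈ 6.32 μT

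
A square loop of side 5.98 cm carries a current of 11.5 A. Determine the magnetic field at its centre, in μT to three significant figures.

B ≈ 218 μT

Each side is a finite straight segment at perpendicular distance d = a/(2 tan(π/4)) = 0.0299 m from the centre, with end-angles ±π/4.
One side contributes B₁ = (μ₀I/4πd)·2 sin(π/4) = 5.44×10⁻⁵ T.
All 4 sides add in the same direction: B = 4 × 5.44×10⁻⁵ = 2.18×10⁻⁴ T.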